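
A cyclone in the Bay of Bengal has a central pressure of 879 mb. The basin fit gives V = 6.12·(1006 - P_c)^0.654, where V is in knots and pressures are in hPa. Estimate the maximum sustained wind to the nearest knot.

ΔP = 1006 − 879 = 127 mb.
127^0.654 ≈ 23.762.
V ≈ 6.12 × 23.762 ≈ 145.4 kt.

145 kt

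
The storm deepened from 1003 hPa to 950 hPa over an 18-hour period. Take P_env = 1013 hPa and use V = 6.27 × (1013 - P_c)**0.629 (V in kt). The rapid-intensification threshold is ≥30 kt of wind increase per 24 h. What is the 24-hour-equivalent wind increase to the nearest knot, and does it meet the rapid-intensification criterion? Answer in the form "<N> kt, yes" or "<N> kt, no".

78 kt, yes

V₁: ΔP = 10, V ≈ 6.27 × 10^0.629 ≈ 26.69 kt.
V₂: ΔP = 63, V ≈ 6.27 × 63^0.629 ≈ 84.93 kt.
ΔV over 18 h = 58.24 kt → 24 h equivalent = 58.24 × 24/18 ≈ 77.65 kt.
78 kt ≥ 30 kt ⇒ rapid intensification.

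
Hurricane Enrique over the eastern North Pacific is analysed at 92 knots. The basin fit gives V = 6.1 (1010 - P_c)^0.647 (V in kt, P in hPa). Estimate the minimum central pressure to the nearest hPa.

ΔP = (V / 6.1)^(1/0.647) = (92/6.1)^1.546.
92/6.1 = 15.082; 15.082^1.546 ≈ 66.29 hPa.
P_c = 1010 − 66.29 = 943.71 ≈ 944 hPa.

944 hPa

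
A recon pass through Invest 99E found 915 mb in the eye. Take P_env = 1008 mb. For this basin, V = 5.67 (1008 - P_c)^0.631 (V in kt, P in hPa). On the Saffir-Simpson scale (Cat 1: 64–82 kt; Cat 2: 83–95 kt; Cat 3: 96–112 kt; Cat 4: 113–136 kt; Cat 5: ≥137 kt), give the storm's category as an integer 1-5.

ΔP = 1008 − 915 = 93 mb.
V ≈ 5.67 × 93^0.631 = 5.67 × 17.46 ≈ 99 kt.
99 kt falls in the Category 3 band.

3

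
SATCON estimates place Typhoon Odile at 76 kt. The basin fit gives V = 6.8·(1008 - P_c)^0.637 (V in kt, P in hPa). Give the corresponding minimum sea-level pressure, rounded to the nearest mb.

ΔP = (V / 6.8)^(1/0.637) = (76/6.8)^1.570.
76/6.8 = 11.176; 11.176^1.570 ≈ 44.23 mb.
P_c = 1008 − 44.23 = 963.77 ≈ 964 mb.

964 mb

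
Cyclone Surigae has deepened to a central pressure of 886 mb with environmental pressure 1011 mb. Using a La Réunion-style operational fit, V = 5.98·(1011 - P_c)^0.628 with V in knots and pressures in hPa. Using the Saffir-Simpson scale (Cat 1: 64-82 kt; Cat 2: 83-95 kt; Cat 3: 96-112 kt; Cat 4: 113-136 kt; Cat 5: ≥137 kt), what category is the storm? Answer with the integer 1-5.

4

ΔP = 1011 − 886 = 125 mb.
V ≈ 5.98 × 125^0.628 = 5.98 × 20.74 ≈ 124 kt.
124 kt falls in the Category 4 band.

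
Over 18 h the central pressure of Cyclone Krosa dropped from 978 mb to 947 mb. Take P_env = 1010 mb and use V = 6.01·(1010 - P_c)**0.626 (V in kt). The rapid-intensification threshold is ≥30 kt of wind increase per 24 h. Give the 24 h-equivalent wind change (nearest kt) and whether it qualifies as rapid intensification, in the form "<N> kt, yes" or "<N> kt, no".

37 kt, yes

V₁: ΔP = 32, V ≈ 6.01 × 32^0.626 ≈ 52.61 kt.
V₂: ΔP = 63, V ≈ 6.01 × 63^0.626 ≈ 80.40 kt.
ΔV over 18 h = 27.79 kt → 24 h equivalent = 27.79 × 24/18 ≈ 37.05 kt.
37 kt ≥ 30 kt ⇒ rapid intensification.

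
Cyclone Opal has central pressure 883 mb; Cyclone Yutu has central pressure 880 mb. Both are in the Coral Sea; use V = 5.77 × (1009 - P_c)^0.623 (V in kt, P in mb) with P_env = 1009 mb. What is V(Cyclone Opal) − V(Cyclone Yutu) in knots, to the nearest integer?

Cyclone Opal: ΔP = 126; V ≈ 5.77 × 126^0.623 ≈ 117.41 kt.
Cyclone Yutu: ΔP = 129; V ≈ 5.77 × 129^0.623 ≈ 119.14 kt.
Difference ≈ 117.41 − 119.14 = -1.73 → -2 kt.

-2 kt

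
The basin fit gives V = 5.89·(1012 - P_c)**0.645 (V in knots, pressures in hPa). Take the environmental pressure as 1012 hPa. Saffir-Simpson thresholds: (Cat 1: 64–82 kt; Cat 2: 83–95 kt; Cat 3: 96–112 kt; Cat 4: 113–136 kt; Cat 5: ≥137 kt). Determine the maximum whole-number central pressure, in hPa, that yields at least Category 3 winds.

936 hPa

Category 3 begins at V = 96 kt.
Required ΔP = (96/5.89)^(1/0.645) = 16.299^1.550 ≈ 75.74 hPa.
P_c ≤ 1012 − 75.74 = 936.26, so the highest integer P_c is 936 hPa.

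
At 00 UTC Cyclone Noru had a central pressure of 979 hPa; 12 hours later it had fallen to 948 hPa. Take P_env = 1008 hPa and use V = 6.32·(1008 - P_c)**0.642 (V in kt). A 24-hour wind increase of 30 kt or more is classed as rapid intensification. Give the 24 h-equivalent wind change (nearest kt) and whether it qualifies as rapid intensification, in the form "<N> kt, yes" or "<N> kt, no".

V₁: ΔP = 29, V ≈ 6.32 × 29^0.642 ≈ 54.90 kt.
V₂: ΔP = 60, V ≈ 6.32 × 60^0.642 ≈ 87.56 kt.
ΔV over 12 h = 32.66 kt → 24 h equivalent = 32.66 × 24/12 ≈ 65.32 kt.
65 kt ≥ 30 kt ⇒ rapid intensification.

65 kt, yes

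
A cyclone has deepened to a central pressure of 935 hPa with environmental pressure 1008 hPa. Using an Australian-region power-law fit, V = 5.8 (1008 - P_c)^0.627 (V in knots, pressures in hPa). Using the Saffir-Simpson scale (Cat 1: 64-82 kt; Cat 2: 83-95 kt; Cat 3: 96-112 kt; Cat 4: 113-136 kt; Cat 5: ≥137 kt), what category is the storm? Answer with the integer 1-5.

ΔP = 1008 − 935 = 73 hPa.
V ≈ 5.8 × 73^0.627 = 5.8 × 14.73 ≈ 85 kt.
85 kt falls in the Category 2 band.

2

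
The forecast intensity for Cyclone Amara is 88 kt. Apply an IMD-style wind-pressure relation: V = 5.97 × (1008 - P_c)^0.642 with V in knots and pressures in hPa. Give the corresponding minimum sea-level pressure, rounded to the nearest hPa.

ΔP = (V / 5.97)^(1/0.642) = (88/5.97)^1.558.
88/5.97 = 14.740; 14.740^1.558 ≈ 66.09 hPa.
P_c = 1008 − 66.09 = 941.91 ≈ 942 hPa.

942 hPa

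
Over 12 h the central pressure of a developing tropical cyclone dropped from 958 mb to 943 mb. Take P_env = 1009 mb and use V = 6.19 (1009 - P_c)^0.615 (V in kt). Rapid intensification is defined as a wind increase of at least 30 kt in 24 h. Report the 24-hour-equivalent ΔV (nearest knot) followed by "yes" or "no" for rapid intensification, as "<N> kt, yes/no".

V₁: ΔP = 51, V ≈ 6.19 × 51^0.615 ≈ 69.48 kt.
V₂: ΔP = 66, V ≈ 6.19 × 66^0.615 ≈ 81.42 kt.
ΔV over 12 h = 11.94 kt → 24 h equivalent = 11.94 × 24/12 ≈ 23.88 kt.
24 kt < 30 kt ⇒ not rapid intensification.

24 kt, no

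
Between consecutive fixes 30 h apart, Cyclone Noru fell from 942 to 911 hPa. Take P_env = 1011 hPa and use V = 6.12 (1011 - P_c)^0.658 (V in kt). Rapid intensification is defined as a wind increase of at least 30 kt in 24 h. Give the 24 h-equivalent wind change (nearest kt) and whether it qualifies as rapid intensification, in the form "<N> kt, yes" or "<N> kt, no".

V₁: ΔP = 69, V ≈ 6.12 × 69^0.658 ≈ 99.25 kt.
V₂: ΔP = 100, V ≈ 6.12 × 100^0.658 ≈ 126.69 kt.
ΔV over 30 h = 27.44 kt → 24 h equivalent = 27.44 × 24/30 ≈ 21.95 kt.
22 kt < 30 kt ⇒ not rapid intensification.

22 kt, no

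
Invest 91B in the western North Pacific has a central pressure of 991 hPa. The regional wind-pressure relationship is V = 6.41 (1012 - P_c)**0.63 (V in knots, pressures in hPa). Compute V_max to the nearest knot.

ΔP = 1012 − 991 = 21 hPa.
21^0.63 ≈ 6.808.
V ≈ 6.41 × 6.808 ≈ 43.6 kt.

44 kt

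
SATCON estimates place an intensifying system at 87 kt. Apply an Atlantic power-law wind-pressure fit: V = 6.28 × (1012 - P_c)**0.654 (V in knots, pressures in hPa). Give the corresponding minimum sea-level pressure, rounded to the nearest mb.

ΔP = (V / 6.28)^(1/0.654) = (87/6.28)^1.529.
87/6.28 = 13.854; 13.854^1.529 ≈ 55.65 mb.
P_c = 1012 − 55.65 = 956.35 ≈ 956 mb.

956 mb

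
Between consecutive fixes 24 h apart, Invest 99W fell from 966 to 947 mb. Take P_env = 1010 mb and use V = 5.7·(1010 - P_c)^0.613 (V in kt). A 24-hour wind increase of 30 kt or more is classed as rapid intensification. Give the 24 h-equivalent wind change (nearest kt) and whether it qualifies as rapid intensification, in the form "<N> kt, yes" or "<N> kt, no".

14 kt, no

V₁: ΔP = 44, V ≈ 5.7 × 44^0.613 ≈ 57.98 kt.
V₂: ΔP = 63, V ≈ 5.7 × 63^0.613 ≈ 72.26 kt.
ΔV over 24 h = 14.28 kt → 24 h equivalent = 14.28 × 24/24 ≈ 14.28 kt.
14 kt < 30 kt ⇒ not rapid intensification.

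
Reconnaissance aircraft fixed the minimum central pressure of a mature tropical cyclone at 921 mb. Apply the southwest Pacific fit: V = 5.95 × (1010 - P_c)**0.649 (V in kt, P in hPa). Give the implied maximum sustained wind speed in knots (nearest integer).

110 kt

ΔP = 1010 − 921 = 89 mb.
89^0.649 ≈ 18.414.
V ≈ 5.95 × 18.414 ≈ 109.6 kt.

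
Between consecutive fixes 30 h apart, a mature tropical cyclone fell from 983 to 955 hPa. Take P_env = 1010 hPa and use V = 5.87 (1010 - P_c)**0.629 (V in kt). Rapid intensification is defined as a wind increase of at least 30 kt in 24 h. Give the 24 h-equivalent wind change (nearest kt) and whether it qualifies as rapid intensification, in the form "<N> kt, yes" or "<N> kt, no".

21 kt, no

V₁: ΔP = 27, V ≈ 5.87 × 27^0.629 ≈ 46.66 kt.
V₂: ΔP = 55, V ≈ 5.87 × 55^0.629 ≈ 73.00 kt.
ΔV over 30 h = 26.34 kt → 24 h equivalent = 26.34 × 24/30 ≈ 21.07 kt.
21 kt < 30 kt ⇒ not rapid intensification.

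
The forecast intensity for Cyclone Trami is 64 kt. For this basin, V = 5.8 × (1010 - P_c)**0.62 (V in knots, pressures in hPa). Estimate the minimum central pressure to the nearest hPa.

ΔP = (V / 5.8)^(1/0.62) = (64/5.8)^1.613.
64/5.8 = 11.034; 11.034^1.613 ≈ 48.07 hPa.
P_c = 1010 − 48.07 = 961.93 ≈ 962 hPa.

962 hPa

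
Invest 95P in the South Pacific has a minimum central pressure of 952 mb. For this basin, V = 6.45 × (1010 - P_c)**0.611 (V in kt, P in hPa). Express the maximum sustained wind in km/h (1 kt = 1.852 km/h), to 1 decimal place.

142.8 km/h

ΔP = 1010 − 952 = 58 mb.
V ≈ 6.45 × 58^0.611 = 6.45 × 11.952 ≈ 77.093 kt.
77.093 × 1.852 ≈ 142.78 km/h → 142.8 km/h.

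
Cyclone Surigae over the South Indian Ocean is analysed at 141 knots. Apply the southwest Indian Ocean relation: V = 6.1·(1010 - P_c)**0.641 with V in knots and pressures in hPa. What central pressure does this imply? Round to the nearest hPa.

876 hPa

ΔP = (V / 6.1)^(1/0.641) = (141/6.1)^1.560.
141/6.1 = 23.115; 23.115^1.560 ≈ 134.20 hPa.
P_c = 1010 − 134.20 = 875.80 ≈ 876 hPa.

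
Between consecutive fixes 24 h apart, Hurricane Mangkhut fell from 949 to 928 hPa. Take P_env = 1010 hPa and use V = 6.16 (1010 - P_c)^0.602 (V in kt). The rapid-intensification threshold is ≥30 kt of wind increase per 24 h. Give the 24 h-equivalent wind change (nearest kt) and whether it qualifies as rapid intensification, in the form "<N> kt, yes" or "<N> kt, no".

14 kt, no

V₁: ΔP = 61, V ≈ 6.16 × 61^0.602 ≈ 73.17 kt.
V₂: ΔP = 82, V ≈ 6.16 × 82^0.602 ≈ 87.44 kt.
ΔV over 24 h = 14.27 kt → 24 h equivalent = 14.27 × 24/24 ≈ 14.27 kt.
14 kt < 30 kt ⇒ not rapid intensification.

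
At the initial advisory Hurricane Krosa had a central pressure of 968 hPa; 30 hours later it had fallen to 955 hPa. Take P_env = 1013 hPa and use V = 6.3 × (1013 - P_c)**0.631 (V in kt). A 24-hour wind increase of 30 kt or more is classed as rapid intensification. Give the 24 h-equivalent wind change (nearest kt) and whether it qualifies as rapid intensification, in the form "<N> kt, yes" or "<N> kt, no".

V₁: ΔP = 45, V ≈ 6.3 × 45^0.631 ≈ 69.59 kt.
V₂: ΔP = 58, V ≈ 6.3 × 58^0.631 ≈ 81.67 kt.
ΔV over 30 h = 12.08 kt → 24 h equivalent = 12.08 × 24/30 ≈ 9.66 kt.
10 kt < 30 kt ⇒ not rapid intensification.

10 kt, no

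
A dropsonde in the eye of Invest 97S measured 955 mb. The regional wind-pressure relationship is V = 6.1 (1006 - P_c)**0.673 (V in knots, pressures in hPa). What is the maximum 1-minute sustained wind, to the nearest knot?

86 kt

ΔP = 1006 − 955 = 51 mb.
51^0.673 ≈ 14.099.
V ≈ 6.1 × 14.099 ≈ 86.0 kt.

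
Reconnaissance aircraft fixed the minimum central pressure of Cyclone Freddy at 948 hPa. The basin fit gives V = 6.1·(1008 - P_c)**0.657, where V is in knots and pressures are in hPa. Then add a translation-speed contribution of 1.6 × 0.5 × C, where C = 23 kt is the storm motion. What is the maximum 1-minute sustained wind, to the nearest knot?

ΔP = 1008 − 948 = 60 hPa.
60^0.657 ≈ 14.731.
V ≈ 6.1 × 14.731 ≈ 89.9 kt.
Translation term: 1.6 × 0.5 × 23 = 18.4 kt.
Corrected V ≈ 108.3 kt → 108 kt.

108 kt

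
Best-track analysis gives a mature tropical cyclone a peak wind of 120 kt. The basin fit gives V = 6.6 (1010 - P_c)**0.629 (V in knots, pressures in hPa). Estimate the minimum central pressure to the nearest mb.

909 mb

ΔP = (V / 6.6)^(1/0.629) = (120/6.6)^1.590.
120/6.6 = 18.182; 18.182^1.590 ≈ 100.60 mb.
P_c = 1010 − 100.60 = 909.40 ≈ 909 mb.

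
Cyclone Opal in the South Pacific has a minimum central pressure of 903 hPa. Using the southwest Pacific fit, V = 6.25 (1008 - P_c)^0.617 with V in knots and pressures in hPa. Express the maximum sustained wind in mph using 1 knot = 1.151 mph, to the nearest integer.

ΔP = 1008 − 903 = 105 hPa.
V ≈ 6.25 × 105^0.617 = 6.25 × 17.663 ≈ 110.396 kt.
110.396 × 1.151 ≈ 127.07 mph → 127 mph.

127 mph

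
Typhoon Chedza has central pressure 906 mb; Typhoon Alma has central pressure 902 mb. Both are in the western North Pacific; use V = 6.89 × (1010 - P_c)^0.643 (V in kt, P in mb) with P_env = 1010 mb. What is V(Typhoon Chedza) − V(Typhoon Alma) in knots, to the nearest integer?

-3 kt

Typhoon Chedza: ΔP = 104; V ≈ 6.89 × 104^0.643 ≈ 136.51 kt.
Typhoon Alma: ΔP = 108; V ≈ 6.89 × 108^0.643 ≈ 139.87 kt.
Difference ≈ 136.51 − 139.87 = -3.36 → -3 kt.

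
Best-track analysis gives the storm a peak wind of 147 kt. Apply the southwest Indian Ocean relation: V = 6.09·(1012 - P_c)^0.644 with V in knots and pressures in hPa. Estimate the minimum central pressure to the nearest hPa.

872 hPa

ΔP = (V / 6.09)^(1/0.644) = (147/6.09)^1.553.
147/6.09 = 24.138; 24.138^1.553 ≈ 140.30 hPa.
P_c = 1012 − 140.30 = 871.70 ≈ 872 hPa.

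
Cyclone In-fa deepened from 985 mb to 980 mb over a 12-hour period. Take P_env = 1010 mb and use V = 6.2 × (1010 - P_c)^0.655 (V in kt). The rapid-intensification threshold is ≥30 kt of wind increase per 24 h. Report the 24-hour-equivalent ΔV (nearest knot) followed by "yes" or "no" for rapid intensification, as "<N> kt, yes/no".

V₁: ΔP = 25, V ≈ 6.2 × 25^0.655 ≈ 51.06 kt.
V₂: ΔP = 30, V ≈ 6.2 × 30^0.655 ≈ 57.53 kt.
ΔV over 12 h = 6.47 kt → 24 h equivalent = 6.47 × 24/12 ≈ 12.94 kt.
13 kt < 30 kt ⇒ not rapid intensification.

13 kt, no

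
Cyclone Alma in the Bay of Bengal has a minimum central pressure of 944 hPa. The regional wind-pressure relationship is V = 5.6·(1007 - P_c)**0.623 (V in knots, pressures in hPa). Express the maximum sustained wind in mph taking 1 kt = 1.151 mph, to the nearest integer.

85 mph

ΔP = 1007 − 944 = 63 hPa.
V ≈ 5.6 × 63^0.623 = 5.6 × 13.213 ≈ 73.991 kt.
73.991 × 1.151 ≈ 85.16 mph → 85 mph.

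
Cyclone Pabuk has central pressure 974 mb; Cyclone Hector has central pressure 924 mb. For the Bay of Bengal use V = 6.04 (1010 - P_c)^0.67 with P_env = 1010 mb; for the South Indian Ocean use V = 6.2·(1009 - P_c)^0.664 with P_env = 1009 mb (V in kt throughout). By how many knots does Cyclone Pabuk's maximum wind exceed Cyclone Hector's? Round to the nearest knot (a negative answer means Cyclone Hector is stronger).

-52 kt

Cyclone Pabuk: ΔP = 36; V ≈ 6.04 × 36^0.67 ≈ 66.64 kt.
Cyclone Hector: ΔP = 85; V ≈ 6.2 × 85^0.664 ≈ 118.45 kt.
Difference ≈ 66.64 − 118.45 = -51.81 → -52 kt.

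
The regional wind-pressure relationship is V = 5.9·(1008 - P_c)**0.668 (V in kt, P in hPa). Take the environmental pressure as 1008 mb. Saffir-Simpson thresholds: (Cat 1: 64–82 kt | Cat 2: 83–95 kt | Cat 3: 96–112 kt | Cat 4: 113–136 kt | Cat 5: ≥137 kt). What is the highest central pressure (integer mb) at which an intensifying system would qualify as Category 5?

Category 5 begins at V = 137 kt.
Required ΔP = (137/5.9)^(1/0.668) = 23.220^1.497 ≈ 110.84 mb.
P_c ≤ 1008 − 110.84 = 897.16, so the highest integer P_c is 897 mb.

897 mb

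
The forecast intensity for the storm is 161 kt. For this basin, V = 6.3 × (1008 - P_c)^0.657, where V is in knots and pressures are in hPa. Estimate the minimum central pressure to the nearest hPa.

869 hPa

ΔP = (V / 6.3)^(1/0.657) = (161/6.3)^1.522.
161/6.3 = 25.556; 25.556^1.522 ≈ 138.77 hPa.
P_c = 1008 − 138.77 = 869.23 ≈ 869 hPa.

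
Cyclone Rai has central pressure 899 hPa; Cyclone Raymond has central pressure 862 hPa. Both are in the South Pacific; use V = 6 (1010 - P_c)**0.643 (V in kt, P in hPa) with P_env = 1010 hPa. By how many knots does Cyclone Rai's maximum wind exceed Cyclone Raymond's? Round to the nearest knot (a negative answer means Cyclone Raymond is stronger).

-25 kt

Cyclone Rai: ΔP = 111; V ≈ 6 × 111^0.643 ≈ 123.96 kt.
Cyclone Raymond: ΔP = 148; V ≈ 6 × 148^0.643 ≈ 149.15 kt.
Difference ≈ 123.96 − 149.15 = -25.19 → -25 kt.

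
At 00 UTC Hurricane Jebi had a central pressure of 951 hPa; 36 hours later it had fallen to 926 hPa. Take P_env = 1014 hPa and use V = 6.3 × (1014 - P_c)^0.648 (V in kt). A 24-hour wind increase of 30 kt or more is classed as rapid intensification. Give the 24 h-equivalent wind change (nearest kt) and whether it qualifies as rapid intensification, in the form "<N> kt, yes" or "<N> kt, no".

15 kt, no

V₁: ΔP = 63, V ≈ 6.3 × 63^0.648 ≈ 92.32 kt.
V₂: ΔP = 88, V ≈ 6.3 × 88^0.648 ≈ 114.65 kt.
ΔV over 36 h = 22.33 kt → 24 h equivalent = 22.33 × 24/36 ≈ 14.89 kt.
15 kt < 30 kt ⇒ not rapid intensification.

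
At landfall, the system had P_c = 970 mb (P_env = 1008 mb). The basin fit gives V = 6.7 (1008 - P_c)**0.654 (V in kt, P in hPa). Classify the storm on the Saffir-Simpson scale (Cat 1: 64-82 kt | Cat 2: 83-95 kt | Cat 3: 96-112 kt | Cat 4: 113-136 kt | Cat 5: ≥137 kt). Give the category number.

ΔP = 1008 − 970 = 38 mb.
V ≈ 6.7 × 38^0.654 = 6.7 × 10.79 ≈ 72 kt.
72 kt falls in the Category 1 band.

1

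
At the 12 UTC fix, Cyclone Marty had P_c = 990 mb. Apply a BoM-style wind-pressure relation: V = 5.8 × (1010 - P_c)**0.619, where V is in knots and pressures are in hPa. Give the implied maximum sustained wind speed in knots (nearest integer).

37 kt

ΔP = 1010 − 990 = 20 mb.
20^0.619 ≈ 6.388.
V ≈ 5.8 × 6.388 ≈ 37.0 kt.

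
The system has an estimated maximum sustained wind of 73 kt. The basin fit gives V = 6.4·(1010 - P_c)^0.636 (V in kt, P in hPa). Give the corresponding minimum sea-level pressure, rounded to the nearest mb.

964 mb

ΔP = (V / 6.4)^(1/0.636) = (73/6.4)^1.572.
73/6.4 = 11.406; 11.406^1.572 ≈ 45.94 mb.
P_c = 1010 − 45.94 = 964.06 ≈ 964 mb.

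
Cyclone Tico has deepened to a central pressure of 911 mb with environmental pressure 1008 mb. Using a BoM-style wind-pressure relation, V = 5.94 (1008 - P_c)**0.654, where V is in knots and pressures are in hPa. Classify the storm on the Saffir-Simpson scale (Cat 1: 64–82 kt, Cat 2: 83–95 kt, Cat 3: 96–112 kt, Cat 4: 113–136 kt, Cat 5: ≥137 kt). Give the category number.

ΔP = 1008 − 911 = 97 mb.
V ≈ 5.94 × 97^0.654 = 5.94 × 19.92 ≈ 118 kt.
118 kt falls in the Category 4 band.

4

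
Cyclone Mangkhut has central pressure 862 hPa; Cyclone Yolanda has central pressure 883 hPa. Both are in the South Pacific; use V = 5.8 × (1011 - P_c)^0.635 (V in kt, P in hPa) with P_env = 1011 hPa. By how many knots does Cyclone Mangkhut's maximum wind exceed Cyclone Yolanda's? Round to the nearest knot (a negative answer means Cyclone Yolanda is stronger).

Cyclone Mangkhut: ΔP = 149; V ≈ 5.8 × 149^0.635 ≈ 139.12 kt.
Cyclone Yolanda: ΔP = 128; V ≈ 5.8 × 128^0.635 ≈ 126.33 kt.
Difference ≈ 139.12 − 126.33 = 12.79 → 13 kt.

13 kt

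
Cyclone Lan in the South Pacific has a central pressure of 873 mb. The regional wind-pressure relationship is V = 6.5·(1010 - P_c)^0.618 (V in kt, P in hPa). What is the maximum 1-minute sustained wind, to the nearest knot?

ΔP = 1010 − 873 = 137 mb.
137^0.618 ≈ 20.917.
V ≈ 6.5 × 20.917 ≈ 136.0 kt.

136 kt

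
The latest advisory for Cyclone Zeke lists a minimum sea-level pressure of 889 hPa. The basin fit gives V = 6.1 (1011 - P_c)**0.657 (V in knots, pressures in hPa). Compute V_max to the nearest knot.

ΔP = 1011 − 889 = 122 hPa.
122^0.657 ≈ 23.482.
V ≈ 6.1 × 23.482 ≈ 143.2 kt.

143 kt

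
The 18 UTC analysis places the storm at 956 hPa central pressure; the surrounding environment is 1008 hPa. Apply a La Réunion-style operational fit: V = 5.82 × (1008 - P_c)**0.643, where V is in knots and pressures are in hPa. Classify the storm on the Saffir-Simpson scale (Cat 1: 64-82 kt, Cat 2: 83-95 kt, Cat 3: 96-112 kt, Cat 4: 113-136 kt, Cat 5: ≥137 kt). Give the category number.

1

ΔP = 1008 − 956 = 52 hPa.
V ≈ 5.82 × 52^0.643 = 5.82 × 12.69 ≈ 74 kt.
74 kt falls in the Category 1 band.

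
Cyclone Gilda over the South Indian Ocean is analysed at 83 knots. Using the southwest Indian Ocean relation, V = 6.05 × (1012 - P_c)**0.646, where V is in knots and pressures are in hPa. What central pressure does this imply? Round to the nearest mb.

ΔP = (V / 6.05)^(1/0.646) = (83/6.05)^1.548.
83/6.05 = 13.719; 13.719^1.548 ≈ 57.62 mb.
P_c = 1012 − 57.62 = 954.38 ≈ 954 mb.

954 mb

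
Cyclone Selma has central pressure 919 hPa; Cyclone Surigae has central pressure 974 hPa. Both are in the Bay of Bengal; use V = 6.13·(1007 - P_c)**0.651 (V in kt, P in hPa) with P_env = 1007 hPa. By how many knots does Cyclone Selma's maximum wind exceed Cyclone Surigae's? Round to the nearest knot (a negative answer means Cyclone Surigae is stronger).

Cyclone Selma: ΔP = 88; V ≈ 6.13 × 88^0.651 ≈ 113.06 kt.
Cyclone Surigae: ΔP = 33; V ≈ 6.13 × 33^0.651 ≈ 59.71 kt.
Difference ≈ 113.06 − 59.71 = 53.35 → 53 kt.

53 kt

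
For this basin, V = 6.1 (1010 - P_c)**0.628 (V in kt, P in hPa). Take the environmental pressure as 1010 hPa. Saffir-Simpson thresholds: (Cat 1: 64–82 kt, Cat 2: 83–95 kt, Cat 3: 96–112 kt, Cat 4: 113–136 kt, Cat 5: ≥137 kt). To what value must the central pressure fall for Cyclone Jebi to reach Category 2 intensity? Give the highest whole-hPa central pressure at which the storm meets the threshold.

946 hPa

Category 2 begins at V = 83 kt.
Required ΔP = (83/6.1)^(1/0.628) = 13.607^1.592 ≈ 63.88 hPa.
P_c ≤ 1010 − 63.88 = 946.12, so the highest integer P_c is 946 hPa.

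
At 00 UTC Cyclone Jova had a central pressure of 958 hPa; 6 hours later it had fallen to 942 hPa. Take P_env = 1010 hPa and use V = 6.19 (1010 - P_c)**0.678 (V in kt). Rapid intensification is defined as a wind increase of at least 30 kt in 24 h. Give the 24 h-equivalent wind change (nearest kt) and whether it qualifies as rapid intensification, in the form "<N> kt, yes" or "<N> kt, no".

V₁: ΔP = 52, V ≈ 6.19 × 52^0.678 ≈ 90.19 kt.
V₂: ΔP = 68, V ≈ 6.19 × 68^0.678 ≈ 108.18 kt.
ΔV over 6 h = 17.99 kt → 24 h equivalent = 17.99 × 24/6 ≈ 71.96 kt.
72 kt ≥ 30 kt ⇒ rapid intensification.

72 kt, yes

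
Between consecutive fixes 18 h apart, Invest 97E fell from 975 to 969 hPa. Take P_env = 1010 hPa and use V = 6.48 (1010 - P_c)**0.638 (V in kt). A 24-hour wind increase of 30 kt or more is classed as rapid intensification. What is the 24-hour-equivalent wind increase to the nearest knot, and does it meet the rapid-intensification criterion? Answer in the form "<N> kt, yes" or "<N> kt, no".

9 kt, no

V₁: ΔP = 35, V ≈ 6.48 × 35^0.638 ≈ 62.62 kt.
V₂: ΔP = 41, V ≈ 6.48 × 41^0.638 ≈ 69.27 kt.
ΔV over 18 h = 6.65 kt → 24 h equivalent = 6.65 × 24/18 ≈ 8.87 kt.
9 kt < 30 kt ⇒ not rapid intensification.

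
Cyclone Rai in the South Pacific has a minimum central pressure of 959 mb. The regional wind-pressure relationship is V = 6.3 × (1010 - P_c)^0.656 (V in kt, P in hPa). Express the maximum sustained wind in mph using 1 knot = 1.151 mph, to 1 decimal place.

95.6 mph

ΔP = 1010 − 959 = 51 mb.
V ≈ 6.3 × 51^0.656 = 6.3 × 13.188 ≈ 83.082 kt.
83.082 × 1.151 ≈ 95.63 mph → 95.6 mph.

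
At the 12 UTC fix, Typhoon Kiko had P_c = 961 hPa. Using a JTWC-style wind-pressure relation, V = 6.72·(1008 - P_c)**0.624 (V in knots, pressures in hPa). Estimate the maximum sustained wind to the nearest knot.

74 kt

ΔP = 1008 − 961 = 47 hPa.
47^0.624 ≈ 11.051.
V ≈ 6.72 × 11.051 ≈ 74.3 kt.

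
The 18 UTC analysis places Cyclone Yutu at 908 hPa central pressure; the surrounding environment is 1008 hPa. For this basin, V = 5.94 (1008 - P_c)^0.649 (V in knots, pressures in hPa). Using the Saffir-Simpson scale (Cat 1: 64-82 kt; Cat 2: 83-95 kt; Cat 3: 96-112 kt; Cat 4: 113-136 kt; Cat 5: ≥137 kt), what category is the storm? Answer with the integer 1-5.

ΔP = 1008 − 908 = 100 hPa.
V ≈ 5.94 × 100^0.649 = 5.94 × 19.86 ≈ 118 kt.
118 kt falls in the Category 4 band.

4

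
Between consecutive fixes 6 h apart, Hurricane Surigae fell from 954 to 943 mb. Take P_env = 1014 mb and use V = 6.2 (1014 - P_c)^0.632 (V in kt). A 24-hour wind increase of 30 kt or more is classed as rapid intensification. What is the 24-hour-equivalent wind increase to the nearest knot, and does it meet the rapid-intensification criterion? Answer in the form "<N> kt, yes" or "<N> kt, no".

V₁: ΔP = 60, V ≈ 6.2 × 60^0.632 ≈ 82.45 kt.
V₂: ΔP = 71, V ≈ 6.2 × 71^0.632 ≈ 91.70 kt.
ΔV over 6 h = 9.25 kt → 24 h equivalent = 9.25 × 24/6 ≈ 37.00 kt.
37 kt ≥ 30 kt ⇒ rapid intensification.

37 kt, yes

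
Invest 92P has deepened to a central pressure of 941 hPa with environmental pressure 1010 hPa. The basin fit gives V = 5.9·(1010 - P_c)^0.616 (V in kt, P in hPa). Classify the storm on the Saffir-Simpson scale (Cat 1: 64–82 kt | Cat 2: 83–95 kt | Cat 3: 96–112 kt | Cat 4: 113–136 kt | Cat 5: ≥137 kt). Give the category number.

ΔP = 1010 − 941 = 69 hPa.
V ≈ 5.9 × 69^0.616 = 5.9 × 13.57 ≈ 80 kt.
80 kt falls in the Category 1 band.

1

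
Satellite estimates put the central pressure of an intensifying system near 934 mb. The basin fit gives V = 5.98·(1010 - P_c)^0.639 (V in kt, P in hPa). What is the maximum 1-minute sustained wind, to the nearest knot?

95 kt

ΔP = 1010 − 934 = 76 mb.
76^0.639 ≈ 15.916.
V ≈ 5.98 × 15.916 ≈ 95.2 kt.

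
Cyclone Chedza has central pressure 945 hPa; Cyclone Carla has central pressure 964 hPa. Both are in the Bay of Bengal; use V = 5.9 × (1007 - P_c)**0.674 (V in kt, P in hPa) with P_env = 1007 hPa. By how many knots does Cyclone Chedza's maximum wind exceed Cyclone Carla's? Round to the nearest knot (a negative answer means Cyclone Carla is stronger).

Cyclone Chedza: ΔP = 62; V ≈ 5.9 × 62^0.674 ≈ 95.26 kt.
Cyclone Carla: ΔP = 43; V ≈ 5.9 × 43^0.674 ≈ 74.44 kt.
Difference ≈ 95.26 − 74.44 = 20.82 → 21 kt.

21 kt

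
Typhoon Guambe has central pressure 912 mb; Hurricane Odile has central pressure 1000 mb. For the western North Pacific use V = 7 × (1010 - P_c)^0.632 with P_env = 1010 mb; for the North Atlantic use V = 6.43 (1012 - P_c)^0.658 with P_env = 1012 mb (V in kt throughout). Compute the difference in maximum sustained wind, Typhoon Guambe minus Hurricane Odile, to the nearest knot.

Typhoon Guambe: ΔP = 98; V ≈ 7 × 98^0.632 ≈ 126.93 kt.
Hurricane Odile: ΔP = 12; V ≈ 6.43 × 12^0.658 ≈ 32.98 kt.
Difference ≈ 126.93 − 32.98 = 93.95 → 94 kt.

94 kt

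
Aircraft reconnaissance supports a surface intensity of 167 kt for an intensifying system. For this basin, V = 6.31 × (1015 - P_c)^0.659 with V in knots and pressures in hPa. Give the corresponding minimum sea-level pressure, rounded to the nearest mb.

871 mb

ΔP = (V / 6.31)^(1/0.659) = (167/6.31)^1.517.
167/6.31 = 26.466; 26.466^1.517 ≈ 144.16 mb.
P_c = 1015 − 144.16 = 870.84 ≈ 871 mb.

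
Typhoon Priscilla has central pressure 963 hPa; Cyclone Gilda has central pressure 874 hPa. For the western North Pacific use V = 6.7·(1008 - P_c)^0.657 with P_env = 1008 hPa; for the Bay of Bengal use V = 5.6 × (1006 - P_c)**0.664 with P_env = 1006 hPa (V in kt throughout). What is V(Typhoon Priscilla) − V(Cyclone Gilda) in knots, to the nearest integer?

-62 kt

Typhoon Priscilla: ΔP = 45; V ≈ 6.7 × 45^0.657 ≈ 81.70 kt.
Cyclone Gilda: ΔP = 132; V ≈ 5.6 × 132^0.664 ≈ 143.30 kt.
Difference ≈ 81.70 − 143.30 = -61.60 → -62 kt.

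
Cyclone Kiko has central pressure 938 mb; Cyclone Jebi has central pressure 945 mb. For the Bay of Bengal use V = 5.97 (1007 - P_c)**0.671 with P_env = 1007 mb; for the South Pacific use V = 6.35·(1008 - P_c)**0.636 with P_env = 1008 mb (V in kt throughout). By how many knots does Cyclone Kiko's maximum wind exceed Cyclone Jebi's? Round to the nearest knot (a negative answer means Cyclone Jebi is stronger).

14 kt

Cyclone Kiko: ΔP = 69; V ≈ 5.97 × 69^0.671 ≈ 102.29 kt.
Cyclone Jebi: ΔP = 63; V ≈ 6.35 × 63^0.636 ≈ 88.54 kt.
Difference ≈ 102.29 − 88.54 = 13.75 → 14 kt.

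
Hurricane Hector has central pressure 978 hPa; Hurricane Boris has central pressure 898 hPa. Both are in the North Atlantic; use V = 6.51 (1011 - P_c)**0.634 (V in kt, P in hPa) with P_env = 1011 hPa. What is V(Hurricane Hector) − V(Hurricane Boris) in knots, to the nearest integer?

Hurricane Hector: ΔP = 33; V ≈ 6.51 × 33^0.634 ≈ 59.75 kt.
Hurricane Boris: ΔP = 113; V ≈ 6.51 × 113^0.634 ≈ 130.39 kt.
Difference ≈ 59.75 − 130.39 = -70.64 → -71 kt.

-71 kt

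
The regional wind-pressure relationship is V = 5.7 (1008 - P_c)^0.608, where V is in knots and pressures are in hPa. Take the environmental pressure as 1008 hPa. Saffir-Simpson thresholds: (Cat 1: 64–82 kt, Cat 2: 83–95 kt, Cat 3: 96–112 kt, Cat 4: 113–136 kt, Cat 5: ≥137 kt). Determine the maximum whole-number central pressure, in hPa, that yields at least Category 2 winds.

926 hPa

Category 2 begins at V = 83 kt.
Required ΔP = (83/5.7)^(1/0.608) = 14.561^1.645 ≈ 81.88 hPa.
P_c ≤ 1008 − 81.88 = 926.12, so the highest integer P_c is 926 hPa.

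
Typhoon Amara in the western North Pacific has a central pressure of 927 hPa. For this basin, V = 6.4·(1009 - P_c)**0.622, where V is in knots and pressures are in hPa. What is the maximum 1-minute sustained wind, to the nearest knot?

ΔP = 1009 − 927 = 82 hPa.
82^0.622 ≈ 15.502.
V ≈ 6.4 × 15.502 ≈ 99.2 kt.

99 kt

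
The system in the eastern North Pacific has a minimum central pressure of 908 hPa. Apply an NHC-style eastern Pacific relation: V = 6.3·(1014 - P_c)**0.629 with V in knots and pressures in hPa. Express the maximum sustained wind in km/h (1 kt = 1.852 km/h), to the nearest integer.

219 km/h

ΔP = 1014 − 908 = 106 hPa.
V ≈ 6.3 × 106^0.629 = 6.3 × 18.790 ≈ 118.374 kt.
118.374 × 1.852 ≈ 219.23 km/h → 219 km/h.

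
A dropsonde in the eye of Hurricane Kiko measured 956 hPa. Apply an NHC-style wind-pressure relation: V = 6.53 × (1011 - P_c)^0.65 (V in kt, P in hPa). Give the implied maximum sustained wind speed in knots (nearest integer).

88 kt

ΔP = 1011 − 956 = 55 hPa.
55^0.65 ≈ 13.528.
V ≈ 6.53 × 13.528 ≈ 88.3 kt.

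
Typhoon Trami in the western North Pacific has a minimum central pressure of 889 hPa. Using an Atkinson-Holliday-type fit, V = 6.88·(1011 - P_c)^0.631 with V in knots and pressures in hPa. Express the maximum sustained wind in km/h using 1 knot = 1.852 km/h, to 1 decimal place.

ΔP = 1011 − 889 = 122 hPa.
V ≈ 6.88 × 122^0.631 = 6.88 × 20.725 ≈ 142.588 kt.
142.588 × 1.852 ≈ 264.07 km/h → 264.1 km/h.

264.1 km/h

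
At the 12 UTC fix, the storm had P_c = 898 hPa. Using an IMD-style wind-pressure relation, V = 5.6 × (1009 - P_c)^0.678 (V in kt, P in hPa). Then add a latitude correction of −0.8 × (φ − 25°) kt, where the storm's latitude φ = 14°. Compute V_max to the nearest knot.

145 kt

ΔP = 1009 − 898 = 111 hPa.
111^0.678 ≈ 24.363.
V ≈ 5.6 × 24.363 ≈ 136.4 kt.
Latitude correction: −0.8 × (14 − 25) = 8.8 kt.
Corrected V ≈ 145.2 kt → 145 kt.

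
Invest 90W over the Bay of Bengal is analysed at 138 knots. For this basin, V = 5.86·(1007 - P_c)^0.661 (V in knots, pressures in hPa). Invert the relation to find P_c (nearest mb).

ΔP = (V / 5.86)^(1/0.661) = (138/5.86)^1.513.
138/5.86 = 23.549; 23.549^1.513 ≈ 119.02 mb.
P_c = 1007 − 119.02 = 887.98 ≈ 888 mb.

888 mb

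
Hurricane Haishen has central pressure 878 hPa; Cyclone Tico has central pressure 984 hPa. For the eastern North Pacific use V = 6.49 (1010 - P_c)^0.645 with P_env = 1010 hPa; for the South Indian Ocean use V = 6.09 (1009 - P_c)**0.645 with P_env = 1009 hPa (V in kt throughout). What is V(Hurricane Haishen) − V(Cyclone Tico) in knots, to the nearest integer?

Hurricane Haishen: ΔP = 132; V ≈ 6.49 × 132^0.645 ≈ 151.36 kt.
Cyclone Tico: ΔP = 25; V ≈ 6.09 × 25^0.645 ≈ 48.56 kt.
Difference ≈ 151.36 − 48.56 = 102.80 → 103 kt.

103 kt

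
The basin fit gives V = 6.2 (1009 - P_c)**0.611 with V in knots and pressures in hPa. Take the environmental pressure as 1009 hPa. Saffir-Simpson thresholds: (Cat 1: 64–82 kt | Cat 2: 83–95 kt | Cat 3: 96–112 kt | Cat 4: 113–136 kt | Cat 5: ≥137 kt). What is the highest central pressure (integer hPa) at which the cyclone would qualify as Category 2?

939 hPa

Category 2 begins at V = 83 kt.
Required ΔP = (83/6.2)^(1/0.611) = 13.387^1.637 ≈ 69.82 hPa.
P_c ≤ 1009 − 69.82 = 939.18, so the highest integer P_c is 939 hPa.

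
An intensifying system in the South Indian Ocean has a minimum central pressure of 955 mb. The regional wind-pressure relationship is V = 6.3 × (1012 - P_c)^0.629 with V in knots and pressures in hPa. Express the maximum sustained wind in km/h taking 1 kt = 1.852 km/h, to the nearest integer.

ΔP = 1012 − 955 = 57 mb.
V ≈ 6.3 × 57^0.629 = 6.3 × 12.719 ≈ 80.128 kt.
80.128 × 1.852 ≈ 148.40 km/h → 148 km/h.

148 km/h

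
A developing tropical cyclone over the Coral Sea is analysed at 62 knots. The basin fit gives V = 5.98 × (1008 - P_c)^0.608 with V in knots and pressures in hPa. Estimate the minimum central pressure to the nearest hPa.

961 hPa

ΔP = (V / 5.98)^(1/0.608) = (62/5.98)^1.645.
62/5.98 = 10.368; 10.368^1.645 ≈ 46.83 hPa.
P_c = 1008 − 46.83 = 961.17 ≈ 961 hPa.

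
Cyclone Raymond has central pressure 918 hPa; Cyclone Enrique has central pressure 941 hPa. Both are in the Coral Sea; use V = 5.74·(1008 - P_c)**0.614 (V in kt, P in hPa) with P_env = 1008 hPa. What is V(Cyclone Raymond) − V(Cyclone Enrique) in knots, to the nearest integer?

15 kt

Cyclone Raymond: ΔP = 90; V ≈ 5.74 × 90^0.614 ≈ 90.95 kt.
Cyclone Enrique: ΔP = 67; V ≈ 5.74 × 67^0.614 ≈ 75.88 kt.
Difference ≈ 90.95 − 75.88 = 15.07 → 15 kt.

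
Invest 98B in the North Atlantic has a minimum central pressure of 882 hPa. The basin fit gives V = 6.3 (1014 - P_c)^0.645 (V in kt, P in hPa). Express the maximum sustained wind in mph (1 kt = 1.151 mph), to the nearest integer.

ΔP = 1014 − 882 = 132 hPa.
V ≈ 6.3 × 132^0.645 = 6.3 × 23.322 ≈ 146.930 kt.
146.930 × 1.151 ≈ 169.12 mph → 169 mph.

169 mph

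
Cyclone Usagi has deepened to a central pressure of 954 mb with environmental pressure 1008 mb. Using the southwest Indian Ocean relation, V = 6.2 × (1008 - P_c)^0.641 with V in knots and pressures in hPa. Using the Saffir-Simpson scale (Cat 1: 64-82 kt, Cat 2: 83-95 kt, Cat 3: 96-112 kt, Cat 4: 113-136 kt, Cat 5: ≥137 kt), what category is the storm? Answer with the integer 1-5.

1

ΔP = 1008 − 954 = 54 mb.
V ≈ 6.2 × 54^0.641 = 6.2 × 12.90 ≈ 80 kt.
80 kt falls in the Category 1 band.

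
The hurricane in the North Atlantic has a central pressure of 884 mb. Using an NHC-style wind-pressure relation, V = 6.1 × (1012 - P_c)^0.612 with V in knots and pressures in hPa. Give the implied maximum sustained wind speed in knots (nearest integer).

119 kt

ΔP = 1012 − 884 = 128 mb.
128^0.612 ≈ 19.481.
V ≈ 6.1 × 19.481 ≈ 118.8 kt.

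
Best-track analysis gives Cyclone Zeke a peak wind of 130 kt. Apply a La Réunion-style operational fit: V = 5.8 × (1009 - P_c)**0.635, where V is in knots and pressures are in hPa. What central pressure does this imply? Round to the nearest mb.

875 mb

ΔP = (V / 5.8)^(1/0.635) = (130/5.8)^1.575.
130/5.8 = 22.414; 22.414^1.575 ≈ 133.90 mb.
P_c = 1009 − 133.90 = 875.10 ≈ 875 mb.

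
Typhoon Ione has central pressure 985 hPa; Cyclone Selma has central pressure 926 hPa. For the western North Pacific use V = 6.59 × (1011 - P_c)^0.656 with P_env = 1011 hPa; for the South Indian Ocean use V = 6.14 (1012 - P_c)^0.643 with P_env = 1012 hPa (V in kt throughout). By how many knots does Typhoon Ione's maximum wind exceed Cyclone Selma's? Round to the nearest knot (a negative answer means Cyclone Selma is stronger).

Typhoon Ione: ΔP = 26; V ≈ 6.59 × 26^0.656 ≈ 55.86 kt.
Cyclone Selma: ΔP = 86; V ≈ 6.14 × 86^0.643 ≈ 107.66 kt.
Difference ≈ 55.86 − 107.66 = -51.80 → -52 kt.

-52 kt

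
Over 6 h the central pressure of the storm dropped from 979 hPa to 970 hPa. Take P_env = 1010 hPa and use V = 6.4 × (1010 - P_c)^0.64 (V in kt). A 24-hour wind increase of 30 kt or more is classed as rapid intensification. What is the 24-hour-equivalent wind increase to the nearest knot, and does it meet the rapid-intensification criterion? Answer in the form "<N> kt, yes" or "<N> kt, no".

41 kt, yes

V₁: ΔP = 31, V ≈ 6.4 × 31^0.64 ≈ 57.63 kt.
V₂: ΔP = 40, V ≈ 6.4 × 40^0.64 ≈ 67.84 kt.
ΔV over 6 h = 10.21 kt → 24 h equivalent = 10.21 × 24/6 ≈ 40.84 kt.
41 kt ≥ 30 kt ⇒ rapid intensification.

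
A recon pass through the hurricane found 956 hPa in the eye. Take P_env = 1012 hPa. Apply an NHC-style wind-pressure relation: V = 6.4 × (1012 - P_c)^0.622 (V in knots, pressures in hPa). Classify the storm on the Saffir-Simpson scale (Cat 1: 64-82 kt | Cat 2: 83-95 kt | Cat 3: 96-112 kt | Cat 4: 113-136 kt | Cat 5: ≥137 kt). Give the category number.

1

ΔP = 1012 − 956 = 56 hPa.
V ≈ 6.4 × 56^0.622 = 6.4 × 12.23 ≈ 78 kt.
78 kt falls in the Category 1 band.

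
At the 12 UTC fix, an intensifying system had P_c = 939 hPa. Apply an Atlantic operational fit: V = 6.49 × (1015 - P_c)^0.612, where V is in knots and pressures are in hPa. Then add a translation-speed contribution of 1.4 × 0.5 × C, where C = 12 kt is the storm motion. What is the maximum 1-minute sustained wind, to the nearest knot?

ΔP = 1015 − 939 = 76 hPa.
76^0.612 ≈ 14.160.
V ≈ 6.49 × 14.160 ≈ 91.9 kt.
Translation term: 1.4 × 0.5 × 12 = 8.4 kt.
Corrected V ≈ 100.3 kt → 100 kt.

100 kt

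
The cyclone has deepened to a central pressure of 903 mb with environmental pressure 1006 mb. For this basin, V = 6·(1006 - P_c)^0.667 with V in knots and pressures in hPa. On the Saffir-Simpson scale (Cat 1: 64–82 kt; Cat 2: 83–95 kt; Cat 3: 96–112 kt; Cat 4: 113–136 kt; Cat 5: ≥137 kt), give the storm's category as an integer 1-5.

ΔP = 1006 − 903 = 103 mb.
V ≈ 6 × 103^0.667 = 6 × 22.01 ≈ 132 kt.
132 kt falls in the Category 4 band.

4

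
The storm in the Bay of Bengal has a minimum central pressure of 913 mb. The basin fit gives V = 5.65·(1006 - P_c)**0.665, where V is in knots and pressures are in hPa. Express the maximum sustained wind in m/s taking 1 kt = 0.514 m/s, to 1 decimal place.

59.2 m/s

ΔP = 1006 − 913 = 93 mb.
V ≈ 5.65 × 93^0.665 = 5.65 × 20.372 ≈ 115.104 kt.
115.104 × 0.514 ≈ 59.16 m/s → 59.2 m/s.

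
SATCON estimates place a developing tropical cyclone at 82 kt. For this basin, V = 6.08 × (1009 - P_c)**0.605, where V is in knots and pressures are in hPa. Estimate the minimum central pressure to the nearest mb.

ΔP = (V / 6.08)^(1/0.605) = (82/6.08)^1.653.
82/6.08 = 13.487; 13.487^1.653 ≈ 73.73 mb.
P_c = 1009 − 73.73 = 935.27 ≈ 935 mb.

935 mb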